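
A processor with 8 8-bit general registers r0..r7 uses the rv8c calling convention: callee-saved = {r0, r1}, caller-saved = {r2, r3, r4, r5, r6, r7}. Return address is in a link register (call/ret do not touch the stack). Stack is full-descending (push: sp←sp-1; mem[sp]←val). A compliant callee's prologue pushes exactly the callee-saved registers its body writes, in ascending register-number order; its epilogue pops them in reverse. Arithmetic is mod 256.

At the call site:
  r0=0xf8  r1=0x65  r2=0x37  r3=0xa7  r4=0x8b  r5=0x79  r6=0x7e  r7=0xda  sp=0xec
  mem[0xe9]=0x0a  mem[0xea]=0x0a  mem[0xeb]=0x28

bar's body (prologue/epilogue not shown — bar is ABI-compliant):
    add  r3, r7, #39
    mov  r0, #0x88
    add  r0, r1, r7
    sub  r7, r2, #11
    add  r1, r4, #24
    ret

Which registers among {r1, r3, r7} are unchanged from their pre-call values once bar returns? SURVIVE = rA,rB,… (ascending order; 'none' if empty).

prologue: push r0 -> mem[0xeb]=0xf8, sp=0xeb
prologue: push r1 -> mem[0xea]=0x65, sp=0xea
body[0] add  r3, r7, #39 -> r3=0x01
body[1] mov  r0, #0x88 -> r0=0x88
body[2] add  r0, r1, r7 -> r0=0x3f
body[3] sub  r7, r2, #11 -> r7=0x2c
body[4] add  r1, r4, #24 -> r1=0xa3
epilogue: pop r1=0x65, sp=0xeb
epilogue: pop r0=0xf8, sp=0xec
r1: callee-saved, written=True
r3: caller-saved, written=True
r7: caller-saved, written=True

SURVIVE = r1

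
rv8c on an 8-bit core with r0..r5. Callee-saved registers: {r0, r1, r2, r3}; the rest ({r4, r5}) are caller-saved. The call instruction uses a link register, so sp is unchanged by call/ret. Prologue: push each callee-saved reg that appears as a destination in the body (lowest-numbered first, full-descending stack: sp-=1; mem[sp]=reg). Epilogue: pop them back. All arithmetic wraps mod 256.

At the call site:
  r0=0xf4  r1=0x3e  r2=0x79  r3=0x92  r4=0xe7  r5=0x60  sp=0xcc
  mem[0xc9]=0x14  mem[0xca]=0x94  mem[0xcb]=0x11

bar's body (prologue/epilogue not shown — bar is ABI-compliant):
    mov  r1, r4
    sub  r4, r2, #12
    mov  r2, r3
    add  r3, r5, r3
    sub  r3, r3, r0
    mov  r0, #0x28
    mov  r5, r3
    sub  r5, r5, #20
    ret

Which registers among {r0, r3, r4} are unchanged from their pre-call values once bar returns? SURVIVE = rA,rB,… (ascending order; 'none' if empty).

prologue: push r0 → mem[0xcb]=0xf4, sp=0xcb
prologue: push r1 → mem[0xca]=0x3e, sp=0xca
prologue: push r2 → mem[0xc9]=0x79, sp=0xc9
prologue: push r3 → mem[0xc8]=0x92, sp=0xc8
body[0] mov  r1, r4 → r1=0xe7
body[1] sub  r4, r2, #12 → r4=0x6d
body[2] mov  r2, r3 → r2=0x92
body[3] add  r3, r5, r3 → r3=0xf2
body[4] sub  r3, r3, r0 → r3=0xfe
body[5] mov  r0, #0x28 → r0=0x28
body[6] mov  r5, r3 → r5=0xfe
body[7] sub  r5, r5, #20 → r5=0xea
epilogue: pop r3=0x92, sp=0xc9
epilogue: pop r2=0x79, sp=0xca
epilogue: pop r1=0x3e, sp=0xcb
epilogue: pop r0=0xf4, sp=0xcc
r0: callee-saved, written=True
r3: callee-saved, written=True
r4: caller-saved, written=True

SURVIVE = r0,r3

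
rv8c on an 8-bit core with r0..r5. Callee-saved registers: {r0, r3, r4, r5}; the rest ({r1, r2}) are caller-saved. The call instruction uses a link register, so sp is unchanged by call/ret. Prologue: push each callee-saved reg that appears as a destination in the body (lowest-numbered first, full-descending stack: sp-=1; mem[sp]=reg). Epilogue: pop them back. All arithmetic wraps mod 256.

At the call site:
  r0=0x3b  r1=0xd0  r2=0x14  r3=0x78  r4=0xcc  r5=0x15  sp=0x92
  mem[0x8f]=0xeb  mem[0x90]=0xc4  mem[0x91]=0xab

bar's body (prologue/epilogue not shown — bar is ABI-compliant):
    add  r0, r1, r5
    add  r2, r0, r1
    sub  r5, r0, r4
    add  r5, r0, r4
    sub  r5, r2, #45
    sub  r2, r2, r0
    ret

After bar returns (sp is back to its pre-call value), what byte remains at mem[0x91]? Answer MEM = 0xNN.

prologue: push r0 → mem[0x91]=0x3b, sp=0x91
prologue: push r5 → mem[0x90]=0x15, sp=0x90
body[0] add  r0, r1, r5 → r0=0xe5
body[1] add  r2, r0, r1 → r2=0xb5
body[2] sub  r5, r0, r4 → r5=0x19
body[3] add  r5, r0, r4 → r5=0xb1
body[4] sub  r5, r2, #45 → r5=0x88
body[5] sub  r2, r2, r0 → r2=0xd0
epilogue: pop r5=0x15, sp=0x91
epilogue: pop r0=0x3b, sp=0x92
prologue pushed ['r0', 'r5'] at ['0x91', '0x90']

MEM = 0x3b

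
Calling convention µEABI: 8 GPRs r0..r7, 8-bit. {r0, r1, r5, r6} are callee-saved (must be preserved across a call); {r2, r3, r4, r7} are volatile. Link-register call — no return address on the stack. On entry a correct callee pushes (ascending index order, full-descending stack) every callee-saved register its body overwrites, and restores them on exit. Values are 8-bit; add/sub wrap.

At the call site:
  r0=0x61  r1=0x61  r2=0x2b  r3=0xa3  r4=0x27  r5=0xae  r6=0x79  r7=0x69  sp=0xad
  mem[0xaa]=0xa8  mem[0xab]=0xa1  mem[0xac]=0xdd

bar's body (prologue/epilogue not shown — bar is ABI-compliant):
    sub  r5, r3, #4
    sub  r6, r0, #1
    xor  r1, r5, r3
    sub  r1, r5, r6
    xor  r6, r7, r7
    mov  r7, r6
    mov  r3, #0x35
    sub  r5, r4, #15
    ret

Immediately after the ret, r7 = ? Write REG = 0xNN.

prologue: push r1 -> mem[0xac]=0x61, sp=0xac
prologue: push r5 -> mem[0xab]=0xae, sp=0xab
prologue: push r6 -> mem[0xaa]=0x79, sp=0xaa
body[0] sub  r5, r3, #4 -> r5=0x9f
body[1] sub  r6, r0, #1 -> r6=0x60
body[2] xor  r1, r5, r3 -> r1=0x3c
body[3] sub  r1, r5, r6 -> r1=0x3f
body[4] xor  r6, r7, r7 -> r6=0x00
body[5] mov  r7, r6 -> r7=0x00
body[6] mov  r3, #0x35 -> r3=0x35
body[7] sub  r5, r4, #15 -> r5=0x18
epilogue: pop r6=0x79, sp=0xab
epilogue: pop r5=0xae, sp=0xac
epilogue: pop r1=0x61, sp=0xad
r7 is caller-saved -> body value

REG = 0x00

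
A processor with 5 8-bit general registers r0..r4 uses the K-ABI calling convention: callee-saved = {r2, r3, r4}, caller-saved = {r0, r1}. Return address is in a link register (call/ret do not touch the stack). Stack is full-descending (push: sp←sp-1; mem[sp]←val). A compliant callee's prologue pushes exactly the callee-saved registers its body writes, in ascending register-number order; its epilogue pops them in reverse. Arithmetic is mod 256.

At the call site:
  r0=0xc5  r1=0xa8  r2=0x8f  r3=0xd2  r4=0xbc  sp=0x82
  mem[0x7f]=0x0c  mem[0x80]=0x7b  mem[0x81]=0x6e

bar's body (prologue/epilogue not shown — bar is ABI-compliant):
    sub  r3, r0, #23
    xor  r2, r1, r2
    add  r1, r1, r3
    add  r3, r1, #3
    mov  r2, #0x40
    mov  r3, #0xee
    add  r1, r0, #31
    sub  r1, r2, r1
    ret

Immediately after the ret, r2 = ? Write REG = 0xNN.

prologue: push r2 → mem[0x81]=0x8f, sp=0x81
prologue: push r3 → mem[0x80]=0xd2, sp=0x80
body[0] sub  r3, r0, #23 → r3=0xae
body[1] xor  r2, r1, r2 → r2=0x27
body[2] add  r1, r1, r3 → r1=0x56
body[3] add  r3, r1, #3 → r3=0x59
body[4] mov  r2, #0x40 → r2=0x40
body[5] mov  r3, #0xee → r3=0xee
body[6] add  r1, r0, #31 → r1=0xe4
body[7] sub  r1, r2, r1 → r1=0x5c
epilogue: pop r3=0xd2, sp=0x81
epilogue: pop r2=0x8f, sp=0x82
r2 is callee-saved → restored

REG = 0x8f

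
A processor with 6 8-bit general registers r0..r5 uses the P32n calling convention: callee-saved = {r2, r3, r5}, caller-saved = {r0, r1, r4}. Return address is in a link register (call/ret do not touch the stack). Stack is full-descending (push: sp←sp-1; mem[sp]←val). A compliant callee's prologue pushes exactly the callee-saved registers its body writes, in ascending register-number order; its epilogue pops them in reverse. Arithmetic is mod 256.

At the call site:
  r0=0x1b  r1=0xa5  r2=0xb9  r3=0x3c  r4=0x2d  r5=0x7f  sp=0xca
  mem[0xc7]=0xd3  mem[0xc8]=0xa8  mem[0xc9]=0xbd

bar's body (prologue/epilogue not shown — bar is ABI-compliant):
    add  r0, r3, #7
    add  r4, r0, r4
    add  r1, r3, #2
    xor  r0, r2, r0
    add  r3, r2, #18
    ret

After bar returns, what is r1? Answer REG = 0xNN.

prologue: push r3 -> mem[0xc9]=0x3c, sp=0xc9
body[0] add  r0, r3, #7 -> r0=0x43
body[1] add  r4, r0, r4 -> r4=0x70
body[2] add  r1, r3, #2 -> r1=0x3e
body[3] xor  r0, r2, r0 -> r0=0xfa
body[4] add  r3, r2, #18 -> r3=0xcb
epilogue: pop r3=0x3c, sp=0xca
r1 is caller-saved -> body value

REG = 0x3e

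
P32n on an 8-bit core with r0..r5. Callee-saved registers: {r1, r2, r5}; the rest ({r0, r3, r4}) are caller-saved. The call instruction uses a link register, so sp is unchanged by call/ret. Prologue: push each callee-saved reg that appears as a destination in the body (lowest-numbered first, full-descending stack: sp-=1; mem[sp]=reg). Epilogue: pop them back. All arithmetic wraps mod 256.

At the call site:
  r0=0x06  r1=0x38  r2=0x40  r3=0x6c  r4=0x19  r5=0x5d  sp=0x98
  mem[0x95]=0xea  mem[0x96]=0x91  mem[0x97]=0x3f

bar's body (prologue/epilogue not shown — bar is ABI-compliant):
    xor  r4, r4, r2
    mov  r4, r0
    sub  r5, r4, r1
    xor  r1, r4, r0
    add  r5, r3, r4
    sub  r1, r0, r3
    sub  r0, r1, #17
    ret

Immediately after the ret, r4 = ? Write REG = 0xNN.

REG = 0x06

prologue: push r1 -> mem[0x97]=0x38, sp=0x97
prologue: push r5 -> mem[0x96]=0x5d, sp=0x96
body[0] xor  r4, r4, r2 -> r4=0x59
body[1] mov  r4, r0 -> r4=0x06
body[2] sub  r5, r4, r1 -> r5=0xce
body[3] xor  r1, r4, r0 -> r1=0x00
body[4] add  r5, r3, r4 -> r5=0x72
body[5] sub  r1, r0, r3 -> r1=0x9a
body[6] sub  r0, r1, #17 -> r0=0x89
epilogue: pop r5=0x5d, sp=0x97
epilogue: pop r1=0x38, sp=0x98
r4 is caller-saved -> body value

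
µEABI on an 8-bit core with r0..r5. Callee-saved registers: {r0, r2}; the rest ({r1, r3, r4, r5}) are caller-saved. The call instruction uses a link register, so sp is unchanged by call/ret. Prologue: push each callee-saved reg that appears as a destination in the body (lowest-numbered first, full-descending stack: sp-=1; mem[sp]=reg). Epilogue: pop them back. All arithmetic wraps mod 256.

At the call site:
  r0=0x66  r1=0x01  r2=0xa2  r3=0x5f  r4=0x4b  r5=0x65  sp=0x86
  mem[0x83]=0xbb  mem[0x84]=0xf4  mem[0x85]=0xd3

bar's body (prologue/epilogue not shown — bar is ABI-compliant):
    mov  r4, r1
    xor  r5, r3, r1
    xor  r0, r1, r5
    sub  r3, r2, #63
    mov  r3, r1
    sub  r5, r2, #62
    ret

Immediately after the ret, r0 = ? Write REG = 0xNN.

REG = 0x66

prologue: push r0 → mem[0x85]=0x66, sp=0x85
body[0] mov  r4, r1 → r4=0x01
body[1] xor  r5, r3, r1 → r5=0x5e
body[2] xor  r0, r1, r5 → r0=0x5f
body[3] sub  r3, r2, #63 → r3=0x63
body[4] mov  r3, r1 → r3=0x01
body[5] sub  r5, r2, #62 → r5=0x64
epilogue: pop r0=0x66, sp=0x86
r0 is callee-saved → restored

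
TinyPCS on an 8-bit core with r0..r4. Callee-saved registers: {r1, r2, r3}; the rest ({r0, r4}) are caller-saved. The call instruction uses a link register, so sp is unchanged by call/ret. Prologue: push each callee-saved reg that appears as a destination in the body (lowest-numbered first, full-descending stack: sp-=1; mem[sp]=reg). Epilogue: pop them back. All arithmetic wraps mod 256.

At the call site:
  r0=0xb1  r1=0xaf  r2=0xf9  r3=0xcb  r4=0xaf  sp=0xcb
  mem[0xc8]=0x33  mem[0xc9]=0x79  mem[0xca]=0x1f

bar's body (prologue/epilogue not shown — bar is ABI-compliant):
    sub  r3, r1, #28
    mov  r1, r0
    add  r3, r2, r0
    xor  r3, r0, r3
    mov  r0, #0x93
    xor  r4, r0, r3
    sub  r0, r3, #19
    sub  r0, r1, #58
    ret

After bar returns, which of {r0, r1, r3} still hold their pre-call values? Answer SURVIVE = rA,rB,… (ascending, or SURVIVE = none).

prologue: push r1 -> mem[0xca]=0xaf, sp=0xca
prologue: push r3 -> mem[0xc9]=0xcb, sp=0xc9
body[0] sub  r3, r1, #28 -> r3=0x93
body[1] mov  r1, r0 -> r1=0xb1
body[2] add  r3, r2, r0 -> r3=0xaa
body[3] xor  r3, r0, r3 -> r3=0x1b
body[4] mov  r0, #0x93 -> r0=0x93
body[5] xor  r4, r0, r3 -> r4=0x88
body[6] sub  r0, r3, #19 -> r0=0x08
body[7] sub  r0, r1, #58 -> r0=0x77
epilogue: pop r3=0xcb, sp=0xca
epilogue: pop r1=0xaf, sp=0xcb
r0: caller-saved, written=True
r1: callee-saved, written=True
r3: callee-saved, written=True

SURVIVE = r1,r3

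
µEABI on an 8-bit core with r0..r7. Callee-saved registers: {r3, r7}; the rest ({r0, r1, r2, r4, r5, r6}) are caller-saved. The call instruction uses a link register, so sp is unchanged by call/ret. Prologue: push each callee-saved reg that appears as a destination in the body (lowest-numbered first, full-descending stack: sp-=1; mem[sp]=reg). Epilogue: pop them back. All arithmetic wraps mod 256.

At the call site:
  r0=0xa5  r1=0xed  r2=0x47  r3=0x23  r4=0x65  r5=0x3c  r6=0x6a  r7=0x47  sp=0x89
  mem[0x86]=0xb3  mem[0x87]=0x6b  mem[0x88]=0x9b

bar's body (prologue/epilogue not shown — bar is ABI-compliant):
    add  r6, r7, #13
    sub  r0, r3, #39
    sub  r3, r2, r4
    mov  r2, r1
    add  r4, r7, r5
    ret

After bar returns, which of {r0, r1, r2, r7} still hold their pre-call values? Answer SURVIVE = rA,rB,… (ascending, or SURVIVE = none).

SURVIVE = r1,r7

prologue: push r3 -> mem[0x88]=0x23, sp=0x88
body[0] add  r6, r7, #13 -> r6=0x54
body[1] sub  r0, r3, #39 -> r0=0xfc
body[2] sub  r3, r2, r4 -> r3=0xe2
body[3] mov  r2, r1 -> r2=0xed
body[4] add  r4, r7, r5 -> r4=0x83
epilogue: pop r3=0x23, sp=0x89
r0: caller-saved, written=True
r1: caller-saved, written=False
r2: caller-saved, written=True
r7: callee-saved, written=False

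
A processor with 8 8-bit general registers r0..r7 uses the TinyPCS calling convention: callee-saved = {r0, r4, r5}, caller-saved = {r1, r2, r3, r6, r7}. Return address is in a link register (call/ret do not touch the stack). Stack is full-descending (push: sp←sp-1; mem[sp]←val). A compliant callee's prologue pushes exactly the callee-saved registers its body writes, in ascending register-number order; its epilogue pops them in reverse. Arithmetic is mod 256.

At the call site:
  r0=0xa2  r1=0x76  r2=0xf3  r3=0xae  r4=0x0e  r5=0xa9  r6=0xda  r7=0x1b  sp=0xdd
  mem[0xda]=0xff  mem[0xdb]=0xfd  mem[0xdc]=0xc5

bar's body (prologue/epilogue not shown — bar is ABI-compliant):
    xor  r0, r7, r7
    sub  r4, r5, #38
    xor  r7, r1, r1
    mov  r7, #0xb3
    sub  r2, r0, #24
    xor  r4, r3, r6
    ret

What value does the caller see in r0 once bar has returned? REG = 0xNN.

REG = 0xa2

prologue: push r0 → mem[0xdc]=0xa2, sp=0xdc
prologue: push r4 → mem[0xdb]=0x0e, sp=0xdb
body[0] xor  r0, r7, r7 → r0=0x00
body[1] sub  r4, r5, #38 → r4=0x83
body[2] xor  r7, r1, r1 → r7=0x00
body[3] mov  r7, #0xb3 → r7=0xb3
body[4] sub  r2, r0, #24 → r2=0xe8
body[5] xor  r4, r3, r6 → r4=0x74
epilogue: pop r4=0x0e, sp=0xdc
epilogue: pop r0=0xa2, sp=0xdd
r0 is callee-saved → restored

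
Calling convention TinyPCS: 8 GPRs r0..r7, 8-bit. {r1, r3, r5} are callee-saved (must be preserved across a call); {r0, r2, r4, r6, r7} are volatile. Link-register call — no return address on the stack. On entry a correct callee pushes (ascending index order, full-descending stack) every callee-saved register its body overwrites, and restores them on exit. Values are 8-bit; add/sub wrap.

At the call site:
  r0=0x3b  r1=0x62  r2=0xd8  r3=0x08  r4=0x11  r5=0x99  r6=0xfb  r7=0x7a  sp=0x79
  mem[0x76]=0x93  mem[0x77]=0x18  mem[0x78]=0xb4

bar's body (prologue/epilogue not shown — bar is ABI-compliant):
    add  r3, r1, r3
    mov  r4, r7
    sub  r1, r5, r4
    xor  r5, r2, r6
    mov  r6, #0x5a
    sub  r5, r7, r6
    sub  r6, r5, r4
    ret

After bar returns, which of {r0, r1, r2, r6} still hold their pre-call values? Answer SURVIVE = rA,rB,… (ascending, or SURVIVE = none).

SURVIVE = r0,r1,r2

prologue: push r1 → mem[0x78]=0x62, sp=0x78
prologue: push r3 → mem[0x77]=0x08, sp=0x77
prologue: push r5 → mem[0x76]=0x99, sp=0x76
body[0] add  r3, r1, r3 → r3=0x6a
body[1] mov  r4, r7 → r4=0x7a
body[2] sub  r1, r5, r4 → r1=0x1f
body[3] xor  r5, r2, r6 → r5=0x23
body[4] mov  r6, #0x5a → r6=0x5a
body[5] sub  r5, r7, r6 → r5=0x20
body[6] sub  r6, r5, r4 → r6=0xa6
epilogue: pop r5=0x99, sp=0x77
epilogue: pop r3=0x08, sp=0x78
epilogue: pop r1=0x62, sp=0x79
r0: caller-saved, written=False
r1: callee-saved, written=True
r2: caller-saved, written=False
r6: caller-saved, written=True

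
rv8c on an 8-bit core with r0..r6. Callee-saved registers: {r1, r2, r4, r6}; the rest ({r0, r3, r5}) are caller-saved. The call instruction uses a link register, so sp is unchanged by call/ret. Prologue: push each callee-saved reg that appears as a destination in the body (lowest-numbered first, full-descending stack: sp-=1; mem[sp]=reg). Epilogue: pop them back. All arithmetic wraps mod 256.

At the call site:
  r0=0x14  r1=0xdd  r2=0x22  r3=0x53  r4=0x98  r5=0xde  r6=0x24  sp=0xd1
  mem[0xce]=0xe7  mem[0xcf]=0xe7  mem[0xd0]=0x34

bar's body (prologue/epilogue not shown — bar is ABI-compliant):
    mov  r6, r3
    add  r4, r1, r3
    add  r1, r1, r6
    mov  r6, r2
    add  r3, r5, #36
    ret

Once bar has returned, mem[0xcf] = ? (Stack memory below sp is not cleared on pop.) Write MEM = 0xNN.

MEM = 0x98

prologue: push r1 → mem[0xd0]=0xdd, sp=0xd0
prologue: push r4 → mem[0xcf]=0x98, sp=0xcf
prologue: push r6 → mem[0xce]=0x24, sp=0xce
body[0] mov  r6, r3 → r6=0x53
body[1] add  r4, r1, r3 → r4=0x30
body[2] add  r1, r1, r6 → r1=0x30
body[3] mov  r6, r2 → r6=0x22
body[4] add  r3, r5, #36 → r3=0x02
epilogue: pop r6=0x24, sp=0xcf
epilogue: pop r4=0x98, sp=0xd0
epilogue: pop r1=0xdd, sp=0xd1
prologue pushed ['r1', 'r4', 'r6'] at ['0xd0', '0xcf', '0xce']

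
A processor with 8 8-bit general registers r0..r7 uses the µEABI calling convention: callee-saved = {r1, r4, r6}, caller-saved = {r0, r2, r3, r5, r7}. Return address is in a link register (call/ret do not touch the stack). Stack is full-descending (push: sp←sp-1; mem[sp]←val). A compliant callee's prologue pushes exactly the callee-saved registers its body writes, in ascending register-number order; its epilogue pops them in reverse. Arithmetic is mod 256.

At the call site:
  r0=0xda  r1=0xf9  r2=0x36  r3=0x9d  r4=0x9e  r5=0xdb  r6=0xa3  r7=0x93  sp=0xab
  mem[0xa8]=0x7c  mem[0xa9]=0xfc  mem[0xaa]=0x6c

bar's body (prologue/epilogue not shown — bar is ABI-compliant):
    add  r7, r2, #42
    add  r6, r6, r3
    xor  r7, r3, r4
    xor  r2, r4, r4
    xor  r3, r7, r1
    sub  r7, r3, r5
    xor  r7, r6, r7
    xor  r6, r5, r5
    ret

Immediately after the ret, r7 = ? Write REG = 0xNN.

prologue: push r6 → mem[0xaa]=0xa3, sp=0xaa
body[0] add  r7, r2, #42 → r7=0x60
body[1] add  r6, r6, r3 → r6=0x40
body[2] xor  r7, r3, r4 → r7=0x03
body[3] xor  r2, r4, r4 → r2=0x00
body[4] xor  r3, r7, r1 → r3=0xfa
body[5] sub  r7, r3, r5 → r7=0x1f
body[6] xor  r7, r6, r7 → r7=0x5f
body[7] xor  r6, r5, r5 → r6=0x00
epilogue: pop r6=0xa3, sp=0xab
r7 is caller-saved → body value

REG = 0x5f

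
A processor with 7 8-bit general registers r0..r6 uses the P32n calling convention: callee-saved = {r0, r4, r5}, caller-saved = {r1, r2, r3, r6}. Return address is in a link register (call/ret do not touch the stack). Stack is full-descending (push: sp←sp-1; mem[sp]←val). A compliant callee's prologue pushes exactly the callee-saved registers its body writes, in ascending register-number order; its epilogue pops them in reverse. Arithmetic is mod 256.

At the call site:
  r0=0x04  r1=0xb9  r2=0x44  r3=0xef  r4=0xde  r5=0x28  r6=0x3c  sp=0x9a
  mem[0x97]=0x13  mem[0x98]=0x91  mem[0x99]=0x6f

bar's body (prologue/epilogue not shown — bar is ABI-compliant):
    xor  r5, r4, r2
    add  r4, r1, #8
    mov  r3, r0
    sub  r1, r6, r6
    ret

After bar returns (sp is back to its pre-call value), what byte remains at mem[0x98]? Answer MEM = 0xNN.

prologue: push r4 -> mem[0x99]=0xde, sp=0x99
prologue: push r5 -> mem[0x98]=0x28, sp=0x98
body[0] xor  r5, r4, r2 -> r5=0x9a
body[1] add  r4, r1, #8 -> r4=0xc1
body[2] mov  r3, r0 -> r3=0x04
body[3] sub  r1, r6, r6 -> r1=0x00
epilogue: pop r5=0x28, sp=0x99
epilogue: pop r4=0xde, sp=0x9a
prologue pushed ['r4', 'r5'] at ['0x99', '0x98']

MEM = 0x28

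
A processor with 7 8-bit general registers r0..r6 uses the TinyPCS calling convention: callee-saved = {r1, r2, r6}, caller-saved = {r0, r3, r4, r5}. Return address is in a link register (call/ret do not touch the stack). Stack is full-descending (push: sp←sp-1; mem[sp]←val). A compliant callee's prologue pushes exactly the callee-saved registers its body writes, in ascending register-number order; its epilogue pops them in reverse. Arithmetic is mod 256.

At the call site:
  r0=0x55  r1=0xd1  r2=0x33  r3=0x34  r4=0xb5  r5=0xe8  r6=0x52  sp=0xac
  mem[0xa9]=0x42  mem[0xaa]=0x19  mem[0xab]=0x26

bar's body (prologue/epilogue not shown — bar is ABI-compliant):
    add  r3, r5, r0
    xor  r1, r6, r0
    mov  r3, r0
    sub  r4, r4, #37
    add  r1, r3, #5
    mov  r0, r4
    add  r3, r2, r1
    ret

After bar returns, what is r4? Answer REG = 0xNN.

prologue: push r1 -> mem[0xab]=0xd1, sp=0xab
body[0] add  r3, r5, r0 -> r3=0x3d
body[1] xor  r1, r6, r0 -> r1=0x07
body[2] mov  r3, r0 -> r3=0x55
body[3] sub  r4, r4, #37 -> r4=0x90
body[4] add  r1, r3, #5 -> r1=0x5a
body[5] mov  r0, r4 -> r0=0x90
body[6] add  r3, r2, r1 -> r3=0x8d
epilogue: pop r1=0xd1, sp=0xac
r4 is caller-saved -> body value

REG = 0x90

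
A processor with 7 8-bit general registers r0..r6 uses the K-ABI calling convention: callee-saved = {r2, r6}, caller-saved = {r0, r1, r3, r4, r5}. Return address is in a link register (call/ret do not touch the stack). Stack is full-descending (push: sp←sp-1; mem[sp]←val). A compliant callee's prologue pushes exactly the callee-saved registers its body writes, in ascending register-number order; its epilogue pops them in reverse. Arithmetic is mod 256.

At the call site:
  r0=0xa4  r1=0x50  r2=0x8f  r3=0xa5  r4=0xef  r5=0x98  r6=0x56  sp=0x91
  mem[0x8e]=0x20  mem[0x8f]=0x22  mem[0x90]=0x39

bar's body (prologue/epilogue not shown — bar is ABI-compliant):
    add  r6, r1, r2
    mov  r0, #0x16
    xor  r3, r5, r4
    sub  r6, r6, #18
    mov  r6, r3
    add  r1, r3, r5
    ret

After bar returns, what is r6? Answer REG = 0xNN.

prologue: push r6 → mem[0x90]=0x56, sp=0x90
body[0] add  r6, r1, r2 → r6=0xdf
body[1] mov  r0, #0x16 → r0=0x16
body[2] xor  r3, r5, r4 → r3=0x77
body[3] sub  r6, r6, #18 → r6=0xcd
body[4] mov  r6, r3 → r6=0x77
body[5] add  r1, r3, r5 → r1=0x0f
epilogue: pop r6=0x56, sp=0x91
r6 is callee-saved → restored

REG = 0x56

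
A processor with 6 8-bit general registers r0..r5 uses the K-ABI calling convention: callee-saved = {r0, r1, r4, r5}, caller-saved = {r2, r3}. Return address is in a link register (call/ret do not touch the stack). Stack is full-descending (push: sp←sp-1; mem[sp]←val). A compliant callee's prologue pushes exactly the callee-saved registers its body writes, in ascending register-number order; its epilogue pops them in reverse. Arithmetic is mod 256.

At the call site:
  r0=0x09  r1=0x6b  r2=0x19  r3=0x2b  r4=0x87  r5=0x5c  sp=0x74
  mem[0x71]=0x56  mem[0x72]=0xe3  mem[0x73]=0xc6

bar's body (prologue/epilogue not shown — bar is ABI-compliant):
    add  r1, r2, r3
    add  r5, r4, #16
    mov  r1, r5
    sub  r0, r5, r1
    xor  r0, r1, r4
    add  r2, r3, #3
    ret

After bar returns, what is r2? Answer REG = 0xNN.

prologue: push r0 → mem[0x73]=0x09, sp=0x73
prologue: push r1 → mem[0x72]=0x6b, sp=0x72
prologue: push r5 → mem[0x71]=0x5c, sp=0x71
body[0] add  r1, r2, r3 → r1=0x44
body[1] add  r5, r4, #16 → r5=0x97
body[2] mov  r1, r5 → r1=0x97
body[3] sub  r0, r5, r1 → r0=0x00
body[4] xor  r0, r1, r4 → r0=0x10
body[5] add  r2, r3, #3 → r2=0x2e
epilogue: pop r5=0x5c, sp=0x72
epilogue: pop r1=0x6b, sp=0x73
epilogue: pop r0=0x09, sp=0x74
r2 is caller-saved → body value

REG = 0x2e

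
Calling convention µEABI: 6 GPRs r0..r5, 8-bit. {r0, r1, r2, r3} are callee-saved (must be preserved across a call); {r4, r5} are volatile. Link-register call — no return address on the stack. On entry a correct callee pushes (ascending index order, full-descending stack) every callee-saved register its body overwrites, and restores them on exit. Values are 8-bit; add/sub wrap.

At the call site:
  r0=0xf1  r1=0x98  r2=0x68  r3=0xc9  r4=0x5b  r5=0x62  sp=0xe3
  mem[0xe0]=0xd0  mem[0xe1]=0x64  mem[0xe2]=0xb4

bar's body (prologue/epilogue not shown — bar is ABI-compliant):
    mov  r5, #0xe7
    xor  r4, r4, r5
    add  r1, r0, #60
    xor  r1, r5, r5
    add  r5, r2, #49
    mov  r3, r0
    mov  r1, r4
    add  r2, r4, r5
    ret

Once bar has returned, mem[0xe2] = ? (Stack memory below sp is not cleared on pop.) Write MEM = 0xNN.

prologue: push r1 -> mem[0xe2]=0x98, sp=0xe2
prologue: push r2 -> mem[0xe1]=0x68, sp=0xe1
prologue: push r3 -> mem[0xe0]=0xc9, sp=0xe0
body[0] mov  r5, #0xe7 -> r5=0xe7
body[1] xor  r4, r4, r5 -> r4=0xbc
body[2] add  r1, r0, #60 -> r1=0x2d
body[3] xor  r1, r5, r5 -> r1=0x00
body[4] add  r5, r2, #49 -> r5=0x99
body[5] mov  r3, r0 -> r3=0xf1
body[6] mov  r1, r4 -> r1=0xbc
body[7] add  r2, r4, r5 -> r2=0x55
epilogue: pop r3=0xc9, sp=0xe1
epilogue: pop r2=0x68, sp=0xe2
epilogue: pop r1=0x98, sp=0xe3
prologue pushed ['r1', 'r2', 'r3'] at ['0xe2', '0xe1', '0xe0']

MEM = 0x98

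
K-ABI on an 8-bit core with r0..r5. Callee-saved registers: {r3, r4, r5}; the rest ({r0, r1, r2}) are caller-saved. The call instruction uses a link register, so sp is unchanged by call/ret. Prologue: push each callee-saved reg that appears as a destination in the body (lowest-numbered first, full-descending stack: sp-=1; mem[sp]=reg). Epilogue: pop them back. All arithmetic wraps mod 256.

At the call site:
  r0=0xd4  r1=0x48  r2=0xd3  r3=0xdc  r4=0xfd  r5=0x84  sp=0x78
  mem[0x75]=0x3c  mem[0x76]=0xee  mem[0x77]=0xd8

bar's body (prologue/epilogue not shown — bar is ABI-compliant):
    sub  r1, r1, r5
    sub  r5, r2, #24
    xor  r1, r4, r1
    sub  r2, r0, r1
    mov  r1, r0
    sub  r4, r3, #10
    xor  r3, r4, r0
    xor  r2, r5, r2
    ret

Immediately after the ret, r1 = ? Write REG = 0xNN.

prologue: push r3 -> mem[0x77]=0xdc, sp=0x77
prologue: push r4 -> mem[0x76]=0xfd, sp=0x76
prologue: push r5 -> mem[0x75]=0x84, sp=0x75
body[0] sub  r1, r1, r5 -> r1=0xc4
body[1] sub  r5, r2, #24 -> r5=0xbb
body[2] xor  r1, r4, r1 -> r1=0x39
body[3] sub  r2, r0, r1 -> r2=0x9b
body[4] mov  r1, r0 -> r1=0xd4
body[5] sub  r4, r3, #10 -> r4=0xd2
body[6] xor  r3, r4, r0 -> r3=0x06
body[7] xor  r2, r5, r2 -> r2=0x20
epilogue: pop r5=0x84, sp=0x76
epilogue: pop r4=0xfd, sp=0x77
epilogue: pop r3=0xdc, sp=0x78
r1 is caller-saved -> body value

REG = 0xd4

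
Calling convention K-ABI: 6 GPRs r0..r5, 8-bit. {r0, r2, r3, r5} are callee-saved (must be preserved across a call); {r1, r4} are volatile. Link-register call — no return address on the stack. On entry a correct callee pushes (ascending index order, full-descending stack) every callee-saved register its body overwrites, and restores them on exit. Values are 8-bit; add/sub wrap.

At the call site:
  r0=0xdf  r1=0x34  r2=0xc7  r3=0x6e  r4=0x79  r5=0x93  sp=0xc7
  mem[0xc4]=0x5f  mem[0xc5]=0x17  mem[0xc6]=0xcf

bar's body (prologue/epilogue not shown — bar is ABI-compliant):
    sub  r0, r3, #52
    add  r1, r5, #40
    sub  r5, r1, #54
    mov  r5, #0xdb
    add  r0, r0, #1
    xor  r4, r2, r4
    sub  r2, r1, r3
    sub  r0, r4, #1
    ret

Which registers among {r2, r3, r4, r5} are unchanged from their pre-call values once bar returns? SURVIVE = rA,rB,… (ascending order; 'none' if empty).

prologue: push r0 -> mem[0xc6]=0xdf, sp=0xc6
prologue: push r2 -> mem[0xc5]=0xc7, sp=0xc5
prologue: push r5 -> mem[0xc4]=0x93, sp=0xc4
body[0] sub  r0, r3, #52 -> r0=0x3a
body[1] add  r1, r5, #40 -> r1=0xbb
body[2] sub  r5, r1, #54 -> r5=0x85
body[3] mov  r5, #0xdb -> r5=0xdb
body[4] add  r0, r0, #1 -> r0=0x3b
body[5] xor  r4, r2, r4 -> r4=0xbe
body[6] sub  r2, r1, r3 -> r2=0x4d
body[7] sub  r0, r4, #1 -> r0=0xbd
epilogue: pop r5=0x93, sp=0xc5
epilogue: pop r2=0xc7, sp=0xc6
epilogue: pop r0=0xdf, sp=0xc7
r2: callee-saved, written=True
r3: callee-saved, written=False
r4: caller-saved, written=True
r5: callee-saved, written=True

SURVIVE = r2,r3,r5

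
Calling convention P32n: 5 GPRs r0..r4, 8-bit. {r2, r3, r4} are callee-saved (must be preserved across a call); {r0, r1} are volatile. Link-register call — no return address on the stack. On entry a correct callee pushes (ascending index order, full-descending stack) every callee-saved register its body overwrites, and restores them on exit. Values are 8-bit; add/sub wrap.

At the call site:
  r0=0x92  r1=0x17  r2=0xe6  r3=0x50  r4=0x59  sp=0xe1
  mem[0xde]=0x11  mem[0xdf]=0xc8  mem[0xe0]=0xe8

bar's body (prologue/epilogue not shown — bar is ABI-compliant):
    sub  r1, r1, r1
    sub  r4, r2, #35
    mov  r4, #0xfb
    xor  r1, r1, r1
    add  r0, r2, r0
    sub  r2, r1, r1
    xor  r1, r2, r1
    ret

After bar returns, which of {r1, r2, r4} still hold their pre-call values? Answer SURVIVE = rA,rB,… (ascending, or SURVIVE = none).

prologue: push r2 -> mem[0xe0]=0xe6, sp=0xe0
prologue: push r4 -> mem[0xdf]=0x59, sp=0xdf
body[0] sub  r1, r1, r1 -> r1=0x00
body[1] sub  r4, r2, #35 -> r4=0xc3
body[2] mov  r4, #0xfb -> r4=0xfb
body[3] xor  r1, r1, r1 -> r1=0x00
body[4] add  r0, r2, r0 -> r0=0x78
body[5] sub  r2, r1, r1 -> r2=0x00
body[6] xor  r1, r2, r1 -> r1=0x00
epilogue: pop r4=0x59, sp=0xe0
epilogue: pop r2=0xe6, sp=0xe1
r1: caller-saved, written=True
r2: callee-saved, written=True
r4: callee-saved, written=True

SURVIVE = r2,r4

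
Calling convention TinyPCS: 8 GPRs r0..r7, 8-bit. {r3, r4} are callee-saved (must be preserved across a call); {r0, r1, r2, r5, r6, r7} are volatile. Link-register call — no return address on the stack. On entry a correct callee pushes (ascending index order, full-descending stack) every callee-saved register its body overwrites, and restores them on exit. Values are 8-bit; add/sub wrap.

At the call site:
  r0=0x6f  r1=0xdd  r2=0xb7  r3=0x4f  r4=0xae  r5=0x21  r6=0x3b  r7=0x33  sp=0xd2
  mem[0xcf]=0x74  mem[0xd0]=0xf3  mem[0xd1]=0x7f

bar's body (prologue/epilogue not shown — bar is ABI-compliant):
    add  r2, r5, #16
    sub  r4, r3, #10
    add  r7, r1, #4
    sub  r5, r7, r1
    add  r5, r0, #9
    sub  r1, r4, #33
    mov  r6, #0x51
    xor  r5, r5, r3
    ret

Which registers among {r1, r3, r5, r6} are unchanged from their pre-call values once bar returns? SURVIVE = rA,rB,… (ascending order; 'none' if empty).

prologue: push r4 → mem[0xd1]=0xae, sp=0xd1
body[0] add  r2, r5, #16 → r2=0x31
body[1] sub  r4, r3, #10 → r4=0x45
body[2] add  r7, r1, #4 → r7=0xe1
body[3] sub  r5, r7, r1 → r5=0x04
body[4] add  r5, r0, #9 → r5=0x78
body[5] sub  r1, r4, #33 → r1=0x24
body[6] mov  r6, #0x51 → r6=0x51
body[7] xor  r5, r5, r3 → r5=0x37
epilogue: pop r4=0xae, sp=0xd2
r1: caller-saved, written=True
r3: callee-saved, written=False
r5: caller-saved, written=True
r6: caller-saved, written=True

SURVIVE = r3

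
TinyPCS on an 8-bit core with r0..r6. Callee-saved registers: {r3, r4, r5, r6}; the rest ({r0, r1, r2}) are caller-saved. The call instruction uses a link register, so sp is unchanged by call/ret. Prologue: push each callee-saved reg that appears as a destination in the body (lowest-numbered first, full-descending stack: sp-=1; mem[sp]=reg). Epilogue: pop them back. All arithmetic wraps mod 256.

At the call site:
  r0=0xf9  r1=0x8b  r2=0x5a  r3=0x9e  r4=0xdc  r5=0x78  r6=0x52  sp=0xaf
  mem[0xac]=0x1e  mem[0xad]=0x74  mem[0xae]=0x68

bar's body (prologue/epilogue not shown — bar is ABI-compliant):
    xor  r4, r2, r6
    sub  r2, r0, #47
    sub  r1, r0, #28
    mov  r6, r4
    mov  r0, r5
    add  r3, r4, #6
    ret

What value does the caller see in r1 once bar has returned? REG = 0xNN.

REG = 0xdd

prologue: push r3 -> mem[0xae]=0x9e, sp=0xae
prologue: push r4 -> mem[0xad]=0xdc, sp=0xad
prologue: push r6 -> mem[0xac]=0x52, sp=0xac
body[0] xor  r4, r2, r6 -> r4=0x08
body[1] sub  r2, r0, #47 -> r2=0xca
body[2] sub  r1, r0, #28 -> r1=0xdd
body[3] mov  r6, r4 -> r6=0x08
body[4] mov  r0, r5 -> r0=0x78
body[5] add  r3, r4, #6 -> r3=0x0e
epilogue: pop r6=0x52, sp=0xad
epilogue: pop r4=0xdc, sp=0xae
epilogue: pop r3=0x9e, sp=0xaf
r1 is caller-saved -> body value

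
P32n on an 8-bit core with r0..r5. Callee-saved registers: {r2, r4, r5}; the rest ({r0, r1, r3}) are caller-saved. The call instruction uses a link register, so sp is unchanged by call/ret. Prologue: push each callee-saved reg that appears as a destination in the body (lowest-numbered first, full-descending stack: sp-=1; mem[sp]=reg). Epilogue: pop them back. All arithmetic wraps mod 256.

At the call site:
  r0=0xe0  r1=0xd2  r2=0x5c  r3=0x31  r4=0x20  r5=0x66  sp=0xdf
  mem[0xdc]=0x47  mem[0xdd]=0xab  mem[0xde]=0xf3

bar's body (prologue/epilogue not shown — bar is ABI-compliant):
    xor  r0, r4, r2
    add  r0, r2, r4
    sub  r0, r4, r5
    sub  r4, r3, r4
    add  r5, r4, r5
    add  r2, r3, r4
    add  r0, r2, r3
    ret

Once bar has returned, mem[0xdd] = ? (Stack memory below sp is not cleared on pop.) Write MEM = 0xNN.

MEM = 0x20

prologue: push r2 → mem[0xde]=0x5c, sp=0xde
prologue: push r4 → mem[0xdd]=0x20, sp=0xdd
prologue: push r5 → mem[0xdc]=0x66, sp=0xdc
body[0] xor  r0, r4, r2 → r0=0x7c
body[1] add  r0, r2, r4 → r0=0x7c
body[2] sub  r0, r4, r5 → r0=0xba
body[3] sub  r4, r3, r4 → r4=0x11
body[4] add  r5, r4, r5 → r5=0x77
body[5] add  r2, r3, r4 → r2=0x42
body[6] add  r0, r2, r3 → r0=0x73
epilogue: pop r5=0x66, sp=0xdd
epilogue: pop r4=0x20, sp=0xde
epilogue: pop r2=0x5c, sp=0xdf
prologue pushed ['r2', 'r4', 'r5'] at ['0xde', '0xdd', '0xdc']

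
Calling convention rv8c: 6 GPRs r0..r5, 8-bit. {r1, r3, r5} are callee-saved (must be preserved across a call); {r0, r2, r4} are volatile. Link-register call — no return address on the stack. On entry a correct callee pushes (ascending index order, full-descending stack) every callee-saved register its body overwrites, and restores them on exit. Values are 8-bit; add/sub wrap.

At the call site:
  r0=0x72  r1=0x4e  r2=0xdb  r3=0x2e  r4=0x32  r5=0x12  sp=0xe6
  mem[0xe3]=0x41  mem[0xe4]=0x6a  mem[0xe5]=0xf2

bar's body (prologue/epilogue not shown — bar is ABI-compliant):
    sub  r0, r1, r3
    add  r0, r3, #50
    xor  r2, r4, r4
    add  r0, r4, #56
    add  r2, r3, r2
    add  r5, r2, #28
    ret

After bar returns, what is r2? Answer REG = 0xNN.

REG = 0x2e

prologue: push r5 → mem[0xe5]=0x12, sp=0xe5
body[0] sub  r0, r1, r3 → r0=0x20
body[1] add  r0, r3, #50 → r0=0x60
body[2] xor  r2, r4, r4 → r2=0x00
body[3] add  r0, r4, #56 → r0=0x6a
body[4] add  r2, r3, r2 → r2=0x2e
body[5] add  r5, r2, #28 → r5=0x4a
epilogue: pop r5=0x12, sp=0xe6
r2 is caller-saved → body value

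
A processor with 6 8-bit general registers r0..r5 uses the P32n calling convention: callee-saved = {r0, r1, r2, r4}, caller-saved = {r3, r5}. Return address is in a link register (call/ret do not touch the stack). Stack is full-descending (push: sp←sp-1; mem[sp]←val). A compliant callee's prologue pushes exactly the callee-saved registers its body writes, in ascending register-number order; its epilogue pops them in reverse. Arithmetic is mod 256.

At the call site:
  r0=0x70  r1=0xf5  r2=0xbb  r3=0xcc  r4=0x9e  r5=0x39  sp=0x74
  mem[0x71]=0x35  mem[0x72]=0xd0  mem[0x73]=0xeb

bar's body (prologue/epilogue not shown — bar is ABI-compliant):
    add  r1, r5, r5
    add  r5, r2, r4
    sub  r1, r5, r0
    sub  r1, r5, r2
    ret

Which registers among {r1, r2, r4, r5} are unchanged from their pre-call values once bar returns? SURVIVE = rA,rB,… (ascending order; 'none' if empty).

prologue: push r1 -> mem[0x73]=0xf5, sp=0x73
body[0] add  r1, r5, r5 -> r1=0x72
body[1] add  r5, r2, r4 -> r5=0x59
body[2] sub  r1, r5, r0 -> r1=0xe9
body[3] sub  r1, r5, r2 -> r1=0x9e
epilogue: pop r1=0xf5, sp=0x74
r1: callee-saved, written=True
r2: callee-saved, written=False
r4: callee-saved, written=False
r5: caller-saved, written=True

SURVIVE = r1,r2,r4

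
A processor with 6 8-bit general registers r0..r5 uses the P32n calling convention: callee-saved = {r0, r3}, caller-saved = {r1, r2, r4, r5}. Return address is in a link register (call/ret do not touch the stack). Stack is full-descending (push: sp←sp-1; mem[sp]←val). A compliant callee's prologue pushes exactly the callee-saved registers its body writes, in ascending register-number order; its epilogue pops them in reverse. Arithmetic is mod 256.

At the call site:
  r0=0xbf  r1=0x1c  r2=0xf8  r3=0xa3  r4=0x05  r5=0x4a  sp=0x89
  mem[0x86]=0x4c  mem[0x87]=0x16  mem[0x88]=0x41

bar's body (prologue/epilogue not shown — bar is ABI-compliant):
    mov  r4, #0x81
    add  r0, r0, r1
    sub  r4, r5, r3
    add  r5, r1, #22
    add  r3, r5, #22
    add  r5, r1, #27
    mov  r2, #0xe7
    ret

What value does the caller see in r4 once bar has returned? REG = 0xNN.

prologue: push r0 -> mem[0x88]=0xbf, sp=0x88
prologue: push r3 -> mem[0x87]=0xa3, sp=0x87
body[0] mov  r4, #0x81 -> r4=0x81
body[1] add  r0, r0, r1 -> r0=0xdb
body[2] sub  r4, r5, r3 -> r4=0xa7
body[3] add  r5, r1, #22 -> r5=0x32
body[4] add  r3, r5, #22 -> r3=0x48
body[5] add  r5, r1, #27 -> r5=0x37
body[6] mov  r2, #0xe7 -> r2=0xe7
epilogue: pop r3=0xa3, sp=0x88
epilogue: pop r0=0xbf, sp=0x89
r4 is caller-saved -> body value

REG = 0xa7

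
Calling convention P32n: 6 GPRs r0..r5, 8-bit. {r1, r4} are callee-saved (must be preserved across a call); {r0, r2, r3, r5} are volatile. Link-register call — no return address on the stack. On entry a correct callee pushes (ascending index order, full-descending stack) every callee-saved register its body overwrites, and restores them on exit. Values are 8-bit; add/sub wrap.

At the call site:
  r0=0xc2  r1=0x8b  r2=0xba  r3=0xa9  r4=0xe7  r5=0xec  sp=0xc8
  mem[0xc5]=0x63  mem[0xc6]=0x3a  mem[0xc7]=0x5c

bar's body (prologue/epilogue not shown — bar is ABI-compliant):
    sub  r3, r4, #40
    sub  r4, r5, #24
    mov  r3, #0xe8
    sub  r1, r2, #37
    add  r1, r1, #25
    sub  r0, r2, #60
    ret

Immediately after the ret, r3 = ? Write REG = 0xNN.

prologue: push r1 -> mem[0xc7]=0x8b, sp=0xc7
prologue: push r4 -> mem[0xc6]=0xe7, sp=0xc6
body[0] sub  r3, r4, #40 -> r3=0xbf
body[1] sub  r4, r5, #24 -> r4=0xd4
body[2] mov  r3, #0xe8 -> r3=0xe8
body[3] sub  r1, r2, #37 -> r1=0x95
body[4] add  r1, r1, #25 -> r1=0xae
body[5] sub  r0, r2, #60 -> r0=0x7e
epilogue: pop r4=0xe7, sp=0xc7
epilogue: pop r1=0x8b, sp=0xc8
r3 is caller-saved -> body value

REG = 0xe8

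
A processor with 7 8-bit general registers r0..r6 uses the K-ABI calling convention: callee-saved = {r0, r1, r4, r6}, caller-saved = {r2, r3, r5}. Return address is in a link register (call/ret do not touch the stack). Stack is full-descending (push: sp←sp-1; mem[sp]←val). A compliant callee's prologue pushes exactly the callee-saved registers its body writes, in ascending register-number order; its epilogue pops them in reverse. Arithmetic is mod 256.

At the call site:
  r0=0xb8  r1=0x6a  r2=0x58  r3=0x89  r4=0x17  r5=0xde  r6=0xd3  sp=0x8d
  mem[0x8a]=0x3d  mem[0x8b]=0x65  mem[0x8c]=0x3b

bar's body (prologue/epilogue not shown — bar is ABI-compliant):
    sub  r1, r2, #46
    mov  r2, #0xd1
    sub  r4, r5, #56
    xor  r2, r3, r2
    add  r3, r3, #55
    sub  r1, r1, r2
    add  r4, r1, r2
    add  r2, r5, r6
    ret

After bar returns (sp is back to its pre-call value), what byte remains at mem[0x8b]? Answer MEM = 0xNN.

prologue: push r1 -> mem[0x8c]=0x6a, sp=0x8c
prologue: push r4 -> mem[0x8b]=0x17, sp=0x8b
body[0] sub  r1, r2, #46 -> r1=0x2a
body[1] mov  r2, #0xd1 -> r2=0xd1
body[2] sub  r4, r5, #56 -> r4=0xa6
body[3] xor  r2, r3, r2 -> r2=0x58
body[4] add  r3, r3, #55 -> r3=0xc0
body[5] sub  r1, r1, r2 -> r1=0xd2
body[6] add  r4, r1, r2 -> r4=0x2a
body[7] add  r2, r5, r6 -> r2=0xb1
epilogue: pop r4=0x17, sp=0x8c
epilogue: pop r1=0x6a, sp=0x8d
prologue pushed ['r1', 'r4'] at ['0x8c', '0x8b']

MEM = 0x17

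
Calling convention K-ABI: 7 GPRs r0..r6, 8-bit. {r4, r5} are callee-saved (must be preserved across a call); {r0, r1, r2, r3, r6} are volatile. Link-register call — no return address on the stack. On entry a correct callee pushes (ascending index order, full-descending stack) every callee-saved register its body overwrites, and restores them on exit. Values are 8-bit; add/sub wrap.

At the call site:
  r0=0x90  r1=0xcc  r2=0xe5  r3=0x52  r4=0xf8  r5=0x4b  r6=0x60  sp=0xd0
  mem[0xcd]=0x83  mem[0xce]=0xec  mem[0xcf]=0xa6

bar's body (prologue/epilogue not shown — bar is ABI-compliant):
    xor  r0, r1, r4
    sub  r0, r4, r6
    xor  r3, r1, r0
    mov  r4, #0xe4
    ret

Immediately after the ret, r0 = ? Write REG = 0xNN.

prologue: push r4 → mem[0xcf]=0xf8, sp=0xcf
body[0] xor  r0, r1, r4 → r0=0x34
body[1] sub  r0, r4, r6 → r0=0x98
body[2] xor  r3, r1, r0 → r3=0x54
body[3] mov  r4, #0xe4 → r4=0xe4
epilogue: pop r4=0xf8, sp=0xd0
r0 is caller-saved → body value

REG = 0x98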